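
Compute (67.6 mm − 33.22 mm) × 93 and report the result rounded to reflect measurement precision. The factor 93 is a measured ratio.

3.2 × 10³ mm

67.6 mm − 33.22 mm = 34.38 mm; the difference is limited to 1 decimal place (3 s.f.).
Carrying full precision, 34.38 × 93 = 3197.34 mm; 93 has 2 s.f., so the result keeps min(3, 2) = 2 s.f.
Rounded to 2 significant figures: 3.2 × 10³ mm.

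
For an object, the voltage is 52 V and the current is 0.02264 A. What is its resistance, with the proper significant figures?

resistance = 52 V ÷ 0.02264 A = 2296.81978799… Ω.
52 has 2 significant figures; 0.02264 has 4.
Division/multiplication keeps the fewest: 2 significant figures.
Rounded: 2.3 × 10^3 Ω.

2.3 × 10^3 Ω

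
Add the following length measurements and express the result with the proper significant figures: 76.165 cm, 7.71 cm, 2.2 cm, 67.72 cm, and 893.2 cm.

1047.0 cm

76.165 cm + 7.71 cm + 2.2 cm + 67.72 cm + 893.2 cm = 1046.995 cm.
Addition/subtraction keeps the fewest decimal places: 76.165 → 3 decimal places, 7.71 → 2 decimal places, 2.2 → 1 decimal place, 67.72 → 2 decimal places, 893.2 → 1 decimal place; limit is 1.
Rounded to 1 decimal place: 1047.0 cm.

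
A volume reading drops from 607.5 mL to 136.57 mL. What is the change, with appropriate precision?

607.5 mL − 136.57 mL = 470.93 mL.
Addition/subtraction keeps the fewest decimal places: 607.5 → 1 decimal place, 136.57 → 2 decimal places; limit is 1.
Rounded to 1 decimal place: 470.9 mL.

470.9 mL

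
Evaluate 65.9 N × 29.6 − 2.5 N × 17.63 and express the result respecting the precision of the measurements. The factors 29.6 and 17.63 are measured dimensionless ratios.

1.91 × 10^3 N

65.9 × 29.6 = 1950.64 → 1.95 × 10^3 N (3 s.f., last digit at the 10^1 place).
2.5 × 17.63 = 44.075 → 44 N (2 s.f., last digit at the 10^0 place).
Difference: 1906.565 N; keep the coarser place, 10^1.
Result: 1.91 × 10^3 N.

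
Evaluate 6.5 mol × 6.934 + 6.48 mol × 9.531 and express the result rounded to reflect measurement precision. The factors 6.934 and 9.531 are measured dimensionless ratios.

6.5 × 6.934 = 45.071 → 45 mol (2 s.f., last digit at the 10^0 place).
6.48 × 9.531 = 61.76088 → 61.8 mol (3 s.f., last digit at the 10^-1 place).
Sum: 106.83188 mol; keep the coarser place, 10^0.
Result: 107 mol.

107 mol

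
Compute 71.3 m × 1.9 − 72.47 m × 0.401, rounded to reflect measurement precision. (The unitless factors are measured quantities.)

71.3 × 1.9 = 135.47 → 1.4 × 10^2 m (2 s.f., last digit at the 10^1 place).
72.47 × 0.401 = 29.06047 → 29.1 m (3 s.f., last digit at the 10^-1 place).
Difference: 106.40953 m; keep the coarser place, 10^1.
Result: 1.1 × 10^2 m.

1.1 × 10^2 m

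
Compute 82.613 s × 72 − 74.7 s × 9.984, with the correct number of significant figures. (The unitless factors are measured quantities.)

82.613 × 72 = 5948.136 → 5.9 × 10³ s (2 s.f., last digit at the 10^2 place).
74.7 × 9.984 = 745.8048 → 7.46 × 10² s (3 s.f., last digit at the 10^0 place).
Difference: 5202.3312 s; keep the coarser place, 10^2.
Result: 5.2 × 10³ s.

5.2 × 10³ s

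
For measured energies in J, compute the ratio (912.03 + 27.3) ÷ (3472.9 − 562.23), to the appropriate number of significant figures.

0.3227

912.03 + 27.3 = 939.33, limited to 1 d.p. → 4 s.f.; 3472.9 − 562.23 = 2910.67, limited to 1 d.p. → 5 s.f.
Carrying full precision, 939.33 ÷ 2910.67 = 0.322719511315…; keep min(4, 5) = 4 s.f.
Rounded to 4 significant figures: 0.3227.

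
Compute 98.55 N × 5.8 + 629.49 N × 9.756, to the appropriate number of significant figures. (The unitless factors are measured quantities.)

98.55 × 5.8 = 571.59 → 5.7 × 10^2 N (2 s.f., last digit at the 10^1 place).
629.49 × 9.756 = 6141.30444 → 6.141 × 10^3 N (4 s.f., last digit at the 10^0 place).
Sum: 6712.89444 N; keep the coarser place, 10^1.
Result: 6.71 × 10^3 N.

6.71 × 10^3 N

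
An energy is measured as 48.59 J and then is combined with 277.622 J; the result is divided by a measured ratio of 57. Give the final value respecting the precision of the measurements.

5.7 J

48.59 J + 277.622 J = 326.212 J; the sum is limited to 2 decimal places (5 s.f.).
Carrying full precision, 326.212 ÷ 57 = 5.72301754386… J; 57 has 2 s.f., so the result keeps min(5, 2) = 2 s.f.
Rounded to 2 significant figures: 5.7 J.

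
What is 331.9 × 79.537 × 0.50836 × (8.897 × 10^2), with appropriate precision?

1.194 × 10^7

331.9 × 79.537 × 0.50836 × (8.897 × 10^2) = 11939645.1637…
Multiplication/division keeps the fewest significant figures: 331.9 → 4 s.f., 79.537 → 5 s.f., 0.50836 → 5 s.f., 8.897 × 10^2 → 4 s.f.; limit is 4.
Rounded to 4 significant figures: 1.194 × 10^7.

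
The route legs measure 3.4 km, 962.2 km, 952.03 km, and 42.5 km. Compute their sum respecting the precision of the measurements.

3.4 km + 962.2 km + 952.03 km + 42.5 km = 1960.13 km.
Addition/subtraction keeps the fewest decimal places: 3.4 → 1 decimal place, 962.2 → 1 decimal place, 952.03 → 2 decimal places, 42.5 → 1 decimal place; limit is 1.
Rounded to 1 decimal place: 1960.1 km.

1960.1 km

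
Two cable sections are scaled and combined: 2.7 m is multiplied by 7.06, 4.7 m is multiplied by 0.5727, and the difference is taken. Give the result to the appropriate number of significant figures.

16 m

2.7 × 7.06 = 19.062 → 19 m (2 s.f., last digit at the 10^0 place).
4.7 × 0.5727 = 2.69169 → 2.7 m (2 s.f., last digit at the 10^-1 place).
Difference: 16.37031 m; keep the coarser place, 10^0.
Result: 16 m.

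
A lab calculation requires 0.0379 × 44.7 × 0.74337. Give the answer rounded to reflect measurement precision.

0.0379 × 44.7 × 0.74337 = 1.2593654181
Multiplication/division keeps the fewest significant figures: 0.0379 → 3 s.f., 44.7 → 3 s.f., 0.74337 → 5 s.f.; limit is 3.
Rounded to 3 significant figures: 1.26.

1.26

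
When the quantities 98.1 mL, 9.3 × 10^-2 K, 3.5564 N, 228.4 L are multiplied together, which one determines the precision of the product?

98.1 mL → 3 s.f.; 9.3 × 10^-2 K → 2 s.f.; 3.5564 N → 5 s.f.; 228.4 L → 4 s.f.
The fewest is 2 significant figures, from 9.3 × 10^-2 K.

9.3 × 10^-2 K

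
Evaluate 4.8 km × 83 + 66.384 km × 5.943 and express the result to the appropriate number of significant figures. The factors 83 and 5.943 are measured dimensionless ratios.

7.9 × 10^2 km

4.8 × 83 = 398.4 → 4.0 × 10^2 km (2 s.f., last digit at the 10^1 place).
66.384 × 5.943 = 394.520112 → 394.5 km (4 s.f., last digit at the 10^-1 place).
Sum: 792.920112 km; keep the coarser place, 10^1.
Result: 7.9 × 10^2 km.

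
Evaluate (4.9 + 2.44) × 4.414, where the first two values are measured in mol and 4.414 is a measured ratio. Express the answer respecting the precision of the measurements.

32 mol

4.9 mol + 2.44 mol = 7.34 mol; the sum is limited to 1 decimal place (2 s.f.).
Carrying full precision, 7.34 × 4.414 = 32.39876 mol; 4.414 has 4 s.f., so the result keeps min(2, 4) = 2 s.f.
Rounded to 2 significant figures: 32 mol.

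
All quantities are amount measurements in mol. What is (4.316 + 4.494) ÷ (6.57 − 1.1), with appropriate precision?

1.6

4.316 + 4.494 = 8.810, limited to 3 d.p. → 4 s.f.; 6.57 − 1.1 = 5.47, limited to 1 d.p. → 2 s.f.
Carrying full precision, 8.810 ÷ 5.47 = 1.61060329068…; keep min(4, 2) = 2 s.f.
Rounded to 2 significant figures: 1.6.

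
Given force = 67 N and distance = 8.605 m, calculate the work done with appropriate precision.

work done = 67 N × 8.605 m = 576.535 J.
67 has 2 significant figures; 8.605 has 4.
Division/multiplication keeps the fewest: 2 significant figures.
Rounded: 5.8 × 10^2 J.

5.8 × 10^2 J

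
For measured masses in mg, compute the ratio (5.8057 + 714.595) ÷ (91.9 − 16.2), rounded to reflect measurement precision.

5.8057 + 714.595 = 720.4007, limited to 3 d.p. → 6 s.f.; 91.9 − 16.2 = 75.7, limited to 1 d.p. → 3 s.f.
Carrying full precision, 720.4007 ÷ 75.7 = 9.51652179657…; keep min(6, 3) = 3 s.f.
Rounded to 3 significant figures: 9.52.

9.52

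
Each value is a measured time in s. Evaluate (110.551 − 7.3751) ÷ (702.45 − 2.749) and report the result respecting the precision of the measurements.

110.551 − 7.3751 = 103.1759, limited to 3 d.p. → 6 s.f.; 702.45 − 2.749 = 699.701, limited to 2 d.p. → 5 s.f.
Carrying full precision, 103.1759 ÷ 699.701 = 0.147457128116…; keep min(6, 5) = 5 s.f.
Rounded to 5 significant figures: 0.14746.

0.14746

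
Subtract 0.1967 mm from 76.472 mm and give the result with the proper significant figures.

76.472 mm − 0.1967 mm = 76.2753 mm.
Addition/subtraction keeps the fewest decimal places: 76.472 → 3 decimal places, 0.1967 → 4 decimal places; limit is 3.
Rounded to 3 decimal places: 76.275 mm.

76.275 mm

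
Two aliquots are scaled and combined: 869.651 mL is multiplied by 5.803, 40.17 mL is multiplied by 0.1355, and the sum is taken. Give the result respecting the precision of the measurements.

5052 mL

869.651 × 5.803 = 5046.584753 → 5047 mL (4 s.f., last digit at the 10^0 place).
40.17 × 0.1355 = 5.443035 → 5.443 mL (4 s.f., last digit at the 10^-3 place).
Sum: 5052.027788 mL; keep the coarser place, 10^0.
Result: 5052 mL.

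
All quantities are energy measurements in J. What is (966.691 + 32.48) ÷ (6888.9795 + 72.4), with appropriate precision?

966.691 + 32.48 = 999.171, limited to 2 d.p. → 5 s.f.; 6888.9795 + 72.4 = 6961.3795, limited to 1 d.p. → 5 s.f.
Carrying full precision, 999.171 ÷ 6961.3795 = 0.143530603381…; keep min(5, 5) = 5 s.f.
Rounded to 5 significant figures: 0.14353.

0.14353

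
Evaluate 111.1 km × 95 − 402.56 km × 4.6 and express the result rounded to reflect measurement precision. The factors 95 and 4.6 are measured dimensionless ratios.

111.1 × 95 = 10554.5 → 1.1 × 10^4 km (2 s.f., last digit at the 10^3 place).
402.56 × 4.6 = 1851.776 → 1.9 × 10^3 km (2 s.f., last digit at the 10^2 place).
Difference: 8702.724 km; keep the coarser place, 10^3.
Result: 9 × 10^3 km.

9 × 10^3 km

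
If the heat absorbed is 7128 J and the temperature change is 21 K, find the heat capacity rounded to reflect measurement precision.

heat capacity = 7128 J ÷ 21 K = 339.428571429… J/K.
7128 has 4 significant figures; 21 has 2.
Division/multiplication keeps the fewest: 2 significant figures.
Rounded: 3.4 × 10² J/K.

3.4 × 10² J/K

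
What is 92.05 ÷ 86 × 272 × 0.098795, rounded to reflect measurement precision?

92.05 ÷ 86 × 272 × 0.098795 = 28.7626708372…
Multiplication/division keeps the fewest significant figures: 92.05 → 4 s.f., 86 → 2 s.f., 272 → 3 s.f., 0.098795 → 5 s.f.; limit is 2.
Rounded to 2 significant figures: 29.

29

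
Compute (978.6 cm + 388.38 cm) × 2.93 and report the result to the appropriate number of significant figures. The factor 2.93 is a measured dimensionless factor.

4.01 × 10^3 cm

978.6 cm + 388.38 cm = 1366.98 cm; the sum is limited to 1 decimal place (5 s.f.).
Carrying full precision, 1366.98 × 2.93 = 4005.2514 cm; 2.93 has 3 s.f., so the result keeps min(5, 3) = 3 s.f.
Rounded to 3 significant figures: 4.01 × 10^3 cm.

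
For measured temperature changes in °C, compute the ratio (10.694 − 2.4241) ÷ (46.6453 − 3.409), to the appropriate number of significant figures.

10.694 − 2.4241 = 8.2699, limited to 3 d.p. → 4 s.f.; 46.6453 − 3.409 = 43.2363, limited to 3 d.p. → 5 s.f.
Carrying full precision, 8.2699 ÷ 43.2363 = 0.191272148634…; keep min(4, 5) = 4 s.f.
Rounded to 4 significant figures: 0.1913.

0.1913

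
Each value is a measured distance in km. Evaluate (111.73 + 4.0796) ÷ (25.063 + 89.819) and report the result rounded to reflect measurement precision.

1.0081

111.73 + 4.0796 = 115.8096, limited to 2 d.p. → 5 s.f.; 25.063 + 89.819 = 114.882, limited to 3 d.p. → 6 s.f.
Carrying full precision, 115.8096 ÷ 114.882 = 1.00807437196…; keep min(5, 6) = 5 s.f.
Rounded to 5 significant figures: 1.0081.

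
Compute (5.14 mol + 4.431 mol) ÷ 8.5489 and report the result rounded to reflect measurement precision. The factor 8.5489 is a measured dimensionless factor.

1.12 mol

5.14 mol + 4.431 mol = 9.571 mol; the sum is limited to 2 decimal places (3 s.f.).
Carrying full precision, 9.571 ÷ 8.5489 = 1.11955924154… mol; 8.5489 has 5 s.f., so the result keeps min(3, 5) = 3 s.f.
Rounded to 3 significant figures: 1.12 mol.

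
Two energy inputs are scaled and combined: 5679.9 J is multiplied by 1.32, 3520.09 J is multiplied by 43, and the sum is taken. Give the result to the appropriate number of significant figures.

1.6 × 10^5 J

5679.9 × 1.32 = 7497.468 → 7.50 × 10^3 J (3 s.f., last digit at the 10^1 place).
3520.09 × 43 = 151363.87 → 1.5 × 10^5 J (2 s.f., last digit at the 10^4 place).
Sum: 158861.338 J; keep the coarser place, 10^4.
Result: 1.6 × 10^5 J.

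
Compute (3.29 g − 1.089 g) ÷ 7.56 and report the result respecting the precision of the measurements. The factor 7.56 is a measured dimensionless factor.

2.91 × 10⁻¹ g

3.29 g − 1.089 g = 2.201 g; the difference is limited to 2 decimal places (3 s.f.).
Carrying full precision, 2.201 ÷ 7.56 = 0.291137566138… g; 7.56 has 3 s.f., so the result keeps min(3, 3) = 3 s.f.
Rounded to 3 significant figures: 2.91 × 10⁻¹ g.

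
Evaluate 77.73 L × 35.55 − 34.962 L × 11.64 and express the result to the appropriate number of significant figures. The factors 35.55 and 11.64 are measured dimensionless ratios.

77.73 × 35.55 = 2763.3015 → 2763 L (4 s.f., last digit at the 10^0 place).
34.962 × 11.64 = 406.95768 → 407.0 L (4 s.f., last digit at the 10^-1 place).
Difference: 2356.34382 L; keep the coarser place, 10^0.
Result: 2356 L.

2356 L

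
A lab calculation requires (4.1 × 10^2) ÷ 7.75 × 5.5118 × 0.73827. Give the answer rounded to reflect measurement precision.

(4.1 × 10^2) ÷ 7.75 × 5.5118 × 0.73827 = 215.27362584
Multiplication/division keeps the fewest significant figures: 4.1 × 10^2 → 2 s.f., 7.75 → 3 s.f., 5.5118 → 5 s.f., 0.73827 → 5 s.f.; limit is 2.
Rounded to 2 significant figures: 2.2 × 10^2.

2.2 × 10^2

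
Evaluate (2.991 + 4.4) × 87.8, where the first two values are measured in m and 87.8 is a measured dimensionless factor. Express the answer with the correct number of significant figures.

6.5 × 10² m

2.991 m + 4.4 m = 7.391 m; the sum is limited to 1 decimal place (2 s.f.).
Carrying full precision, 7.391 × 87.8 = 648.9298 m; 87.8 has 3 s.f., so the result keeps min(2, 3) = 2 s.f.
Rounded to 2 significant figures: 6.5 × 10² m.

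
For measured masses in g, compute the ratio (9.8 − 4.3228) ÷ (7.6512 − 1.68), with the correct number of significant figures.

9.8 − 4.3228 = 5.4772, limited to 1 d.p. → 2 s.f.; 7.6512 − 1.68 = 5.9712, limited to 2 d.p. → 3 s.f.
Carrying full precision, 5.4772 ÷ 5.9712 = 0.917269560557…; keep min(2, 3) = 2 s.f.
Rounded to 2 significant figures: 0.92.

0.92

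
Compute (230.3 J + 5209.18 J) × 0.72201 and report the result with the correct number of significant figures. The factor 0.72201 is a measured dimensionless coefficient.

230.3 J + 5209.18 J = 5439.48 J; the sum is limited to 1 decimal place (5 s.f.).
Carrying full precision, 5439.48 × 0.72201 = 3927.3589548 J; 0.72201 has 5 s.f., so the result keeps min(5, 5) = 5 s.f.
Rounded to 5 significant figures: 3927.4 J.

3927.4 J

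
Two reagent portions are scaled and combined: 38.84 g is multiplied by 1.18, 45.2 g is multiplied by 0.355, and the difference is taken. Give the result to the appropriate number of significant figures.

38.84 × 1.18 = 45.8312 → 45.8 g (3 s.f., last digit at the 10^-1 place).
45.2 × 0.355 = 16.046 → 16.0 g (3 s.f., last digit at the 10^-1 place).
Difference: 29.7852 g; keep the coarser place, 10^-1.
Result: 29.8 g.

29.8 g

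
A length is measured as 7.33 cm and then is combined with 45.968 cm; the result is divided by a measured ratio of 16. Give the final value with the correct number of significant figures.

3.3 cm

7.33 cm + 45.968 cm = 53.298 cm; the sum is limited to 2 decimal places (4 s.f.).
Carrying full precision, 53.298 ÷ 16 = 3.331125 cm; 16 has 2 s.f., so the result keeps min(4, 2) = 2 s.f.
Rounded to 2 significant figures: 3.3 cm.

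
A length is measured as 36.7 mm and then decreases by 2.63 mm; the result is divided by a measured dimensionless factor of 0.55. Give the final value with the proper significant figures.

36.7 mm − 2.63 mm = 34.07 mm; the difference is limited to 1 decimal place (3 s.f.).
Carrying full precision, 34.07 ÷ 0.55 = 61.9454545455… mm; 0.55 has 2 s.f., so the result keeps min(3, 2) = 2 s.f.
Rounded to 2 significant figures: 62 mm.

62 mm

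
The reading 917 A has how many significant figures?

917: every digit is nonzero and significant.

3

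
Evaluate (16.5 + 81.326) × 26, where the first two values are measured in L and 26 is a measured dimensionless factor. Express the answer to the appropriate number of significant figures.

16.5 L + 81.326 L = 97.826 L; the sum is limited to 1 decimal place (3 s.f.).
Carrying full precision, 97.826 × 26 = 2543.476 L; 26 has 2 s.f., so the result keeps min(3, 2) = 2 s.f.
Rounded to 2 significant figures: 2.5 × 10³ L.

2.5 × 10³ L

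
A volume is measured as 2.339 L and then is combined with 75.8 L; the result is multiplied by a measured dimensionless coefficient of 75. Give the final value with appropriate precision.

2.339 L + 75.8 L = 78.139 L; the sum is limited to 1 decimal place (3 s.f.).
Carrying full precision, 78.139 × 75 = 5860.425 L; 75 has 2 s.f., so the result keeps min(3, 2) = 2 s.f.
Rounded to 2 significant figures: 5.9 × 10^3 L.

5.9 × 10^3 L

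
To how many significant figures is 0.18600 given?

5

0.18600: leading zeros are not significant; trailing zeros after a decimal point are significant.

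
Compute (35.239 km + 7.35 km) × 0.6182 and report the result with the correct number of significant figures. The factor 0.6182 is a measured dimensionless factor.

35.239 km + 7.35 km = 42.589 km; the sum is limited to 2 decimal places (4 s.f.).
Carrying full precision, 42.589 × 0.6182 = 26.3285198 km; 0.6182 has 4 s.f., so the result keeps min(4, 4) = 4 s.f.
Rounded to 4 significant figures: 26.33 km.

26.33 km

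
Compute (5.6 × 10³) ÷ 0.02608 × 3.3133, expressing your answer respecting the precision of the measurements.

(5.6 × 10³) ÷ 0.02608 × 3.3133 = 711444.785276…
Multiplication/division keeps the fewest significant figures: 5.6 × 10³ → 2 s.f., 0.02608 → 4 s.f., 3.3133 → 5 s.f.; limit is 2.
Rounded to 2 significant figures: 7.1 × 10⁵.

7.1 × 10⁵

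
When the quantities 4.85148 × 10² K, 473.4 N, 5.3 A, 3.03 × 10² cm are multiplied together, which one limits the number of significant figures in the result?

4.85148 × 10² K → 6 s.f.; 473.4 N → 4 s.f.; 5.3 A → 2 s.f.; 3.03 × 10² cm → 3 s.f.
The fewest is 2 significant figures, from 5.3 A.

5.3 A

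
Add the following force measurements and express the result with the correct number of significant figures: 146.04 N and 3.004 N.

146.04 N + 3.004 N = 149.044 N.
Addition/subtraction keeps the fewest decimal places: 146.04 → 2 decimal places, 3.004 → 3 decimal places; limit is 2.
Rounded to 2 decimal places: 149.04 N.

149.04 N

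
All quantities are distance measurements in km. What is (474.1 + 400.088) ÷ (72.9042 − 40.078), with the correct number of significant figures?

474.1 + 400.088 = 874.188, limited to 1 d.p. → 4 s.f.; 72.9042 − 40.078 = 32.8262, limited to 3 d.p. → 5 s.f.
Carrying full precision, 874.188 ÷ 32.8262 = 26.6308010065…; keep min(4, 5) = 4 s.f.
Rounded to 4 significant figures: 26.63.

26.63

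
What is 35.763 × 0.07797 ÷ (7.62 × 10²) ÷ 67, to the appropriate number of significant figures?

35.763 × 0.07797 ÷ (7.62 × 10²) ÷ 67 = 0.0000546174856035…
Multiplication/division keeps the fewest significant figures: 35.763 → 5 s.f., 0.07797 → 4 s.f., 7.62 × 10² → 3 s.f., 67 → 2 s.f.; limit is 2.
Rounded to 2 significant figures: 5.5 × 10⁻⁵.

5.5 × 10⁻⁵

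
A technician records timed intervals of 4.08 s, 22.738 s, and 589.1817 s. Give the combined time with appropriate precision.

616.00 s

4.08 s + 22.738 s + 589.1817 s = 615.9997 s.
Addition/subtraction keeps the fewest decimal places: 4.08 → 2 decimal places, 22.738 → 3 decimal places, 589.1817 → 4 decimal places; limit is 2.
Rounded to 2 decimal places: 616.00 s.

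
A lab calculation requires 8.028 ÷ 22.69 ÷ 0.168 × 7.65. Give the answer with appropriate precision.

16.1

8.028 ÷ 22.69 ÷ 0.168 × 7.65 = 16.1110936221…
Multiplication/division keeps the fewest significant figures: 8.028 → 4 s.f., 22.69 → 4 s.f., 0.168 → 3 s.f., 7.65 → 3 s.f.; limit is 3.
Rounded to 3 significant figures: 16.1.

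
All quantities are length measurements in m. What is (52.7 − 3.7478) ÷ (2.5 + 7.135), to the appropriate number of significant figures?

5.1

52.7 − 3.7478 = 48.9522, limited to 1 d.p. → 3 s.f.; 2.5 + 7.135 = 9.635, limited to 1 d.p. → 2 s.f.
Carrying full precision, 48.9522 ÷ 9.635 = 5.08066424494…; keep min(3, 2) = 2 s.f.
Rounded to 2 significant figures: 5.1.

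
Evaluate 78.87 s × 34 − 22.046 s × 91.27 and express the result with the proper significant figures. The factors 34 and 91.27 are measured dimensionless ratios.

78.87 × 34 = 2681.58 → 2.7 × 10³ s (2 s.f., last digit at the 10^2 place).
22.046 × 91.27 = 2012.13842 → 2012 s (4 s.f., last digit at the 10^0 place).
Difference: 669.44158 s; keep the coarser place, 10^2.
Result: 7 × 10² s.

7 × 10² s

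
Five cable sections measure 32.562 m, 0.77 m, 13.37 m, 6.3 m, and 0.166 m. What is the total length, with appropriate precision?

32.562 m + 0.77 m + 13.37 m + 6.3 m + 0.166 m = 53.168 m.
Addition/subtraction keeps the fewest decimal places: 32.562 → 3 decimal places, 0.77 → 2 decimal places, 13.37 → 2 decimal places, 6.3 → 1 decimal place, 0.166 → 3 decimal places; limit is 1.
Rounded to 1 decimal place: 53.2 m.

53.2 m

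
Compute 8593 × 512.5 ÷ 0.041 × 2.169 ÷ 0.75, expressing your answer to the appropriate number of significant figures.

3.1 × 10⁸

8593 × 512.5 ÷ 0.041 × 2.169 ÷ 0.75 = 310636950
Multiplication/division keeps the fewest significant figures: 8593 → 4 s.f., 512.5 → 4 s.f., 0.041 → 2 s.f., 2.169 → 4 s.f., 0.75 → 2 s.f.; limit is 2.
Rounded to 2 significant figures: 3.1 × 10⁸.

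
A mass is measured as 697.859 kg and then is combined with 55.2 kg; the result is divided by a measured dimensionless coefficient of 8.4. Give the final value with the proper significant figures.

697.859 kg + 55.2 kg = 753.059 kg; the sum is limited to 1 decimal place (4 s.f.).
Carrying full precision, 753.059 ÷ 8.4 = 89.6498809524… kg; 8.4 has 2 s.f., so the result keeps min(4, 2) = 2 s.f.
Rounded to 2 significant figures: 90. kg.

90. kg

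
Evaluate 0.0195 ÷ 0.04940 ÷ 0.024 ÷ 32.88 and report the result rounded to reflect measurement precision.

0.50

0.0195 ÷ 0.04940 ÷ 0.024 ÷ 32.88 = 0.500224100397…
Multiplication/division keeps the fewest significant figures: 0.0195 → 3 s.f., 0.04940 → 4 s.f., 0.024 → 2 s.f., 32.88 → 4 s.f.; limit is 2.
Rounded to 2 significant figures: 0.50.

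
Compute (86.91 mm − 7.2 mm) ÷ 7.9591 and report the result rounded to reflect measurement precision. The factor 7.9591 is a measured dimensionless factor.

86.91 mm − 7.2 mm = 79.71 mm; the difference is limited to 1 decimal place (3 s.f.).
Carrying full precision, 79.71 ÷ 7.9591 = 10.0149514392… mm; 7.9591 has 5 s.f., so the result keeps min(3, 5) = 3 s.f.
Rounded to 3 significant figures: 10.0 mm.

10.0 mm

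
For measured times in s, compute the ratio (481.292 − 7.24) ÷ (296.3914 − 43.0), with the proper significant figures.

1.871

481.292 − 7.24 = 474.052, limited to 2 d.p. → 5 s.f.; 296.3914 − 43.0 = 253.3914, limited to 1 d.p. → 4 s.f.
Carrying full precision, 474.052 ÷ 253.3914 = 1.87082908102…; keep min(5, 4) = 4 s.f.
Rounded to 4 significant figures: 1.871.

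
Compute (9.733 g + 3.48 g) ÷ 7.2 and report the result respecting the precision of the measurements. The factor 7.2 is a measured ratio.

1.8 g

9.733 g + 3.48 g = 13.213 g; the sum is limited to 2 decimal places (4 s.f.).
Carrying full precision, 13.213 ÷ 7.2 = 1.83513888889… g; 7.2 has 2 s.f., so the result keeps min(4, 2) = 2 s.f.
Rounded to 2 significant figures: 1.8 g.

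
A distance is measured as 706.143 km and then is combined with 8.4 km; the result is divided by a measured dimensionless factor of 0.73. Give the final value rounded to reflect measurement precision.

706.143 km + 8.4 km = 714.543 km; the sum is limited to 1 decimal place (4 s.f.).
Carrying full precision, 714.543 ÷ 0.73 = 978.826027397… km; 0.73 has 2 s.f., so the result keeps min(4, 2) = 2 s.f.
Rounded to 2 significant figures: 9.8 × 10^2 km.

9.8 × 10^2 km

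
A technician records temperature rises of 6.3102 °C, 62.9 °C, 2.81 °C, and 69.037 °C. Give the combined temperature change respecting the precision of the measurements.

141.1 °C

6.3102 °C + 62.9 °C + 2.81 °C + 69.037 °C = 141.0572 °C.
Addition/subtraction keeps the fewest decimal places: 6.3102 → 4 decimal places, 62.9 → 1 decimal place, 2.81 → 2 decimal places, 69.037 → 3 decimal places; limit is 1.
Rounded to 1 decimal place: 141.1 °C.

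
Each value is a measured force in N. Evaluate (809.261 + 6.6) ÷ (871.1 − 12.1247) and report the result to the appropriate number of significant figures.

809.261 + 6.6 = 815.861, limited to 1 d.p. → 4 s.f.; 871.1 − 12.1247 = 858.9753, limited to 1 d.p. → 4 s.f.
Carrying full precision, 815.861 ÷ 858.9753 = 0.949807287823…; keep min(4, 4) = 4 s.f.
Rounded to 4 significant figures: 0.9498.

0.9498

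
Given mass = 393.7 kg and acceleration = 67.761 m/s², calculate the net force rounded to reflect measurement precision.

2.668 × 10^4 N

net force = 393.7 kg × 67.761 m/s² = 26677.5057 N.
393.7 has 4 significant figures; 67.761 has 5.
Division/multiplication keeps the fewest: 4 significant figures.
Rounded: 2.668 × 10^4 N.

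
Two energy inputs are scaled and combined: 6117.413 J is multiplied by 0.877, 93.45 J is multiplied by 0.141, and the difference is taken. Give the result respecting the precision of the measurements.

6117.413 × 0.877 = 5364.971201 → 5.36 × 10³ J (3 s.f., last digit at the 10^1 place).
93.45 × 0.141 = 13.17645 → 13.2 J (3 s.f., last digit at the 10^-1 place).
Difference: 5351.794751 J; keep the coarser place, 10^1.
Result: 5.35 × 10³ J.

5.35 × 10³ J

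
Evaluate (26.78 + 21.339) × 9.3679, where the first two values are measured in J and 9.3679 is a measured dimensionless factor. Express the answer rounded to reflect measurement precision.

450.8 J

26.78 J + 21.339 J = 48.119 J; the sum is limited to 2 decimal places (4 s.f.).
Carrying full precision, 48.119 × 9.3679 = 450.7739801 J; 9.3679 has 5 s.f., so the result keeps min(4, 5) = 4 s.f.
Rounded to 4 significant figures: 450.8 J.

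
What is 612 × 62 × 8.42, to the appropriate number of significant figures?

612 × 62 × 8.42 = 319488.48
Multiplication/division keeps the fewest significant figures: 612 → 3 s.f., 62 → 2 s.f., 8.42 → 3 s.f.; limit is 2.
Rounded to 2 significant figures: 3.2 × 10⁵.

3.2 × 10⁵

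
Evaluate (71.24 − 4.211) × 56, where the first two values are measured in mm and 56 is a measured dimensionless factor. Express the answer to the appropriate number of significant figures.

71.24 mm − 4.211 mm = 67.029 mm; the difference is limited to 2 decimal places (4 s.f.).
Carrying full precision, 67.029 × 56 = 3753.624 mm; 56 has 2 s.f., so the result keeps min(4, 2) = 2 s.f.
Rounded to 2 significant figures: 3.8 × 10³ mm.

3.8 × 10³ mm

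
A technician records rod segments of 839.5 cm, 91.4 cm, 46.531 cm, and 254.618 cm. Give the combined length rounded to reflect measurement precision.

1232.0 cm

839.5 cm + 91.4 cm + 46.531 cm + 254.618 cm = 1232.049 cm.
Addition/subtraction keeps the fewest decimal places: 839.5 → 1 decimal place, 91.4 → 1 decimal place, 46.531 → 3 decimal places, 254.618 → 3 decimal places; limit is 1.
Rounded to 1 decimal place: 1232.0 cm.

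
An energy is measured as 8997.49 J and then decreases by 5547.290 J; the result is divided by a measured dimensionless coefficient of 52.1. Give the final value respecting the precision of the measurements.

66.2 J

8997.49 J − 5547.290 J = 3450.200 J; the difference is limited to 2 decimal places (6 s.f.).
Carrying full precision, 3450.200 ÷ 52.1 = 66.2226487524… J; 52.1 has 3 s.f., so the result keeps min(6, 3) = 3 s.f.
Rounded to 3 significant figures: 66.2 J.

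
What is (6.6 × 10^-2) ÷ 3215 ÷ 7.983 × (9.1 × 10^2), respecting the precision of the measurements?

0.0023

(6.6 × 10^-2) ÷ 3215 ÷ 7.983 × (9.1 × 10^2) = 0.00234012050101…
Multiplication/division keeps the fewest significant figures: 6.6 × 10^-2 → 2 s.f., 3215 → 4 s.f., 7.983 → 4 s.f., 9.1 × 10^2 → 2 s.f.; limit is 2.
Rounded to 2 significant figures: 0.0023.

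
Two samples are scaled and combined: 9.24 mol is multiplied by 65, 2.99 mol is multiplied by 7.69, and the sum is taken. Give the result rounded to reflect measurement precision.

9.24 × 65 = 600.6 → 6.0 × 10^2 mol (2 s.f., last digit at the 10^1 place).
2.99 × 7.69 = 22.9931 → 23.0 mol (3 s.f., last digit at the 10^-1 place).
Sum: 623.5931 mol; keep the coarser place, 10^1.
Result: 6.2 × 10^2 mol.

6.2 × 10^2 mol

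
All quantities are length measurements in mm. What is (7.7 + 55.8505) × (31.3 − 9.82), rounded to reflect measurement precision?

7.7 + 55.8505 = 63.5505, limited to 1 d.p. → 3 s.f.; 31.3 − 9.82 = 21.48, limited to 1 d.p. → 3 s.f.
Carrying full precision, 63.5505 × 21.48 = 1365.06474; keep min(3, 3) = 3 s.f.
Rounded to 3 significant figures: 1.37 × 10³ mm².

1.37 × 10³ mm²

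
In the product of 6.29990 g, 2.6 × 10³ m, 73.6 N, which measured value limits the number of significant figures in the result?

6.29990 g → 6 s.f.; 2.6 × 10³ m → 2 s.f.; 73.6 N → 3 s.f.
The fewest is 2 significant figures, from 2.6 × 10³ m.

2.6 × 10³ m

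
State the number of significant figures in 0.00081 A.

0.00081: leading zeros are not significant.

2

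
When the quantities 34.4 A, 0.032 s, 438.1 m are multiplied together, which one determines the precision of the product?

0.032 s

34.4 A → 3 s.f.; 0.032 s → 2 s.f.; 438.1 m → 4 s.f.
The fewest is 2 significant figures, from 0.032 s.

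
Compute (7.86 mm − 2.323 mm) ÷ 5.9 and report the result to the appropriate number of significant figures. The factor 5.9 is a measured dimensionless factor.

7.86 mm − 2.323 mm = 5.537 mm; the difference is limited to 2 decimal places (3 s.f.).
Carrying full precision, 5.537 ÷ 5.9 = 0.938474576271… mm; 5.9 has 2 s.f., so the result keeps min(3, 2) = 2 s.f.
Rounded to 2 significant figures: 0.94 mm.

0.94 mm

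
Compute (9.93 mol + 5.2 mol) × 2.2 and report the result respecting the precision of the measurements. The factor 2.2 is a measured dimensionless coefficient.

9.93 mol + 5.2 mol = 15.13 mol; the sum is limited to 1 decimal place (3 s.f.).
Carrying full precision, 15.13 × 2.2 = 33.286 mol; 2.2 has 2 s.f., so the result keeps min(3, 2) = 2 s.f.
Rounded to 2 significant figures: 33 mol.

33 mol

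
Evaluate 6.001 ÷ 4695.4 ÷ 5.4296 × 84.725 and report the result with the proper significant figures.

0.01994

6.001 ÷ 4695.4 ÷ 5.4296 × 84.725 = 0.0199431966883…
Multiplication/division keeps the fewest significant figures: 6.001 → 4 s.f., 4695.4 → 5 s.f., 5.4296 → 5 s.f., 84.725 → 5 s.f.; limit is 4.
Rounded to 4 significant figures: 0.01994.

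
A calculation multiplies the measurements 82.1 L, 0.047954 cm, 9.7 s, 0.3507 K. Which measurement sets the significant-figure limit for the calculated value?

9.7 s

82.1 L → 3 s.f.; 0.047954 cm → 5 s.f.; 9.7 s → 2 s.f.; 0.3507 K → 4 s.f.
The fewest is 2 significant figures, from 9.7 s.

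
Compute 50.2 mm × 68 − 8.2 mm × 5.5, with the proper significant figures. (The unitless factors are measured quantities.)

50.2 × 68 = 3413.6 → 3.4 × 10^3 mm (2 s.f., last digit at the 10^2 place).
8.2 × 5.5 = 45.1 → 45 mm (2 s.f., last digit at the 10^0 place).
Difference: 3368.5 mm; keep the coarser place, 10^2.
Result: 3.4 × 10^3 mm.

3.4 × 10^3 mm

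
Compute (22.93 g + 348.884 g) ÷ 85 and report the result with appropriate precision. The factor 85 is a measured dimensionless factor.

4.4 g

22.93 g + 348.884 g = 371.814 g; the sum is limited to 2 decimal places (5 s.f.).
Carrying full precision, 371.814 ÷ 85 = 4.37428235294… g; 85 has 2 s.f., so the result keeps min(5, 2) = 2 s.f.
Rounded to 2 significant figures: 4.4 g.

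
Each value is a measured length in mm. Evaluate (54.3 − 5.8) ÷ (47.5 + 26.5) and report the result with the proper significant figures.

0.655

54.3 − 5.8 = 48.5, limited to 1 d.p. → 3 s.f.; 47.5 + 26.5 = 74.0, limited to 1 d.p. → 3 s.f.
Carrying full precision, 48.5 ÷ 74.0 = 0.655405405405…; keep min(3, 3) = 3 s.f.
Rounded to 3 significant figures: 0.655.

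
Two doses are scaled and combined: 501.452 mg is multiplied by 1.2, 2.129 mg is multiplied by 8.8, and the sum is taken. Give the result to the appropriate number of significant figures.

501.452 × 1.2 = 601.7424 → 6.0 × 10² mg (2 s.f., last digit at the 10^1 place).
2.129 × 8.8 = 18.7352 → 19 mg (2 s.f., last digit at the 10^0 place).
Sum: 620.4776 mg; keep the coarser place, 10^1.
Result: 6.2 × 10² mg.

6.2 × 10² mg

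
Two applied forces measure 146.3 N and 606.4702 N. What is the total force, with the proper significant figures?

752.8 N

146.3 N + 606.4702 N = 752.7702 N.
Addition/subtraction keeps the fewest decimal places: 146.3 → 1 decimal place, 606.4702 → 4 decimal places; limit is 1.
Rounded to 1 decimal place: 752.8 N.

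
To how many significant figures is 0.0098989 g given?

0.0098989: leading zeros are not significant.

5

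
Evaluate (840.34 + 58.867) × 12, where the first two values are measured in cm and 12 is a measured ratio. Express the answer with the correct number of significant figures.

1.1 × 10⁴ cm

840.34 cm + 58.867 cm = 899.207 cm; the sum is limited to 2 decimal places (5 s.f.).
Carrying full precision, 899.207 × 12 = 10790.484 cm; 12 has 2 s.f., so the result keeps min(5, 2) = 2 s.f.
Rounded to 2 significant figures: 1.1 × 10⁴ cm.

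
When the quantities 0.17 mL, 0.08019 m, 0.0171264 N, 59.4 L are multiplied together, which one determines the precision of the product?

0.17 mL → 2 s.f.; 0.08019 m → 4 s.f.; 0.0171264 N → 6 s.f.; 59.4 L → 3 s.f.
The fewest is 2 significant figures, from 0.17 mL.

0.17 mL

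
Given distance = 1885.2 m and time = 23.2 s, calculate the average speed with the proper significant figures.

81.3 m/s

average speed = 1885.2 m ÷ 23.2 s = 81.2586206897… m/s.
1885.2 has 5 significant figures; 23.2 has 3.
Division/multiplication keeps the fewest: 3 significant figures.
Rounded: 81.3 m/s.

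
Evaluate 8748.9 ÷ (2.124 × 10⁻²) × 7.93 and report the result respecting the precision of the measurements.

3.27 × 10⁶

8748.9 ÷ (2.124 × 10⁻²) × 7.93 = 3266420.76271…
Multiplication/division keeps the fewest significant figures: 8748.9 → 5 s.f., 2.124 × 10⁻² → 4 s.f., 7.93 → 3 s.f.; limit is 3.
Rounded to 3 significant figures: 3.27 × 10⁶.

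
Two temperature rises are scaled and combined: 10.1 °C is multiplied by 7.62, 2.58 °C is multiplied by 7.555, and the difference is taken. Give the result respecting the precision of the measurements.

10.1 × 7.62 = 76.962 → 77.0 °C (3 s.f., last digit at the 10^-1 place).
2.58 × 7.555 = 19.4919 → 19.5 °C (3 s.f., last digit at the 10^-1 place).
Difference: 57.4701 °C; keep the coarser place, 10^-1.
Result: 57.5 °C.

57.5 °C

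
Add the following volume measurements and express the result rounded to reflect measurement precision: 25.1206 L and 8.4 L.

33.5 L

25.1206 L + 8.4 L = 33.5206 L.
Addition/subtraction keeps the fewest decimal places: 25.1206 → 4 decimal places, 8.4 → 1 decimal place; limit is 1.
Rounded to 1 decimal place: 33.5 L.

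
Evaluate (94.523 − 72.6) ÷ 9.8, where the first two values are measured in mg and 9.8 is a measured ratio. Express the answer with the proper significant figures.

94.523 mg − 72.6 mg = 21.923 mg; the difference is limited to 1 decimal place (3 s.f.).
Carrying full precision, 21.923 ÷ 9.8 = 2.23704081633… mg; 9.8 has 2 s.f., so the result keeps min(3, 2) = 2 s.f.
Rounded to 2 significant figures: 2.2 mg.

2.2 mg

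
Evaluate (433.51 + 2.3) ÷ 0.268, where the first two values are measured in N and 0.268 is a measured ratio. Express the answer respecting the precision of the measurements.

1.63 × 10^3 N

433.51 N + 2.3 N = 435.81 N; the sum is limited to 1 decimal place (4 s.f.).
Carrying full precision, 435.81 ÷ 0.268 = 1626.15671642… N; 0.268 has 3 s.f., so the result keeps min(4, 3) = 3 s.f.
Rounded to 3 significant figures: 1.63 × 10^3 N.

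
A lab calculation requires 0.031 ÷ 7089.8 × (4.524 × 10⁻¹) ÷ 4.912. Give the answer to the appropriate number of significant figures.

0.031 ÷ 7089.8 × (4.524 × 10⁻¹) ÷ 4.912 = 4.02709567711 × 10^-7…
Multiplication/division keeps the fewest significant figures: 0.031 → 2 s.f., 7089.8 → 5 s.f., 4.524 × 10⁻¹ → 4 s.f., 4.912 → 4 s.f.; limit is 2.
Rounded to 2 significant figures: 4.0 × 10⁻⁷.

4.0 × 10⁻⁷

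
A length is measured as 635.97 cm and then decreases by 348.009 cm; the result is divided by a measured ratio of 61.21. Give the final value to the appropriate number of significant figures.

635.97 cm − 348.009 cm = 287.961 cm; the difference is limited to 2 decimal places (5 s.f.).
Carrying full precision, 287.961 ÷ 61.21 = 4.70447639275… cm; 61.21 has 4 s.f., so the result keeps min(5, 4) = 4 s.f.
Rounded to 4 significant figures: 4.704 cm.

4.704 cm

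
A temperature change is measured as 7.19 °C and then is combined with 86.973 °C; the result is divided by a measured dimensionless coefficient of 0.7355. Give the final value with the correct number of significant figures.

7.19 °C + 86.973 °C = 94.163 °C; the sum is limited to 2 decimal places (4 s.f.).
Carrying full precision, 94.163 ÷ 0.7355 = 128.025832767… °C; 0.7355 has 4 s.f., so the result keeps min(4, 4) = 4 s.f.
Rounded to 4 significant figures: 1.280 × 10^2 °C.

1.280 × 10^2 °C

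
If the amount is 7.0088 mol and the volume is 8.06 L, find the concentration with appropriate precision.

concentration = 7.0088 mol ÷ 8.06 L = 0.869578163772… mol/L.
7.0088 has 5 significant figures; 8.06 has 3.
Division/multiplication keeps the fewest: 3 significant figures.
Rounded: 0.870 mol/L.

0.870 mol/L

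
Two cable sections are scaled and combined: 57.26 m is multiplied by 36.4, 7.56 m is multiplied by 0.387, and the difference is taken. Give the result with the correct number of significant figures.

57.26 × 36.4 = 2084.264 → 2.08 × 10^3 m (3 s.f., last digit at the 10^1 place).
7.56 × 0.387 = 2.92572 → 2.93 m (3 s.f., last digit at the 10^-2 place).
Difference: 2081.33828 m; keep the coarser place, 10^1.
Result: 2.08 × 10^3 m.

2.08 × 10^3 m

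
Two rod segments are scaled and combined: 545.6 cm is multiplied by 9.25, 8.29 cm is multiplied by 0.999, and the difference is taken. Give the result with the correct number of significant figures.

5.04 × 10³ cm

545.6 × 9.25 = 5046.8 → 5.05 × 10³ cm (3 s.f., last digit at the 10^1 place).
8.29 × 0.999 = 8.28171 → 8.28 cm (3 s.f., last digit at the 10^-2 place).
Difference: 5038.51829 cm; keep the coarser place, 10^1.
Result: 5.04 × 10³ cm.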